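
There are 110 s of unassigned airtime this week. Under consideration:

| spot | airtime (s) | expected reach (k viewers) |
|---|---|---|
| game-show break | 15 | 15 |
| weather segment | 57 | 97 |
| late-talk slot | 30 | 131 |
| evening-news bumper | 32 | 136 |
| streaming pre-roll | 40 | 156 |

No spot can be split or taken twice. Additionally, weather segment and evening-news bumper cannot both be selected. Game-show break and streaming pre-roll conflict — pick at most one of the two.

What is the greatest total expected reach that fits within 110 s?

423

Taking late-talk slot + evening-news bumper + streaming pre-roll: 102 s used, 423 in expected reach.
That's the maximum — no feasible swap from here does better than 423.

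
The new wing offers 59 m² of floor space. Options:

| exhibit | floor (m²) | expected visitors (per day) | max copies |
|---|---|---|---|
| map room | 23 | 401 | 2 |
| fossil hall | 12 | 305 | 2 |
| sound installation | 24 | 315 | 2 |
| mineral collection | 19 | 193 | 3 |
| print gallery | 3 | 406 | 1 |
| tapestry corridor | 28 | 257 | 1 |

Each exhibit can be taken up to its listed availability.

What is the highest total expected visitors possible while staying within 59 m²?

Density check — print gallery 135.33, fossil hall 25.42, map room 17.43, sound installation 13.12 are the best per m².
The ratio ordering already packs tightly: map room + 2×fossil hall + print gallery, 50 m², 1417.

1417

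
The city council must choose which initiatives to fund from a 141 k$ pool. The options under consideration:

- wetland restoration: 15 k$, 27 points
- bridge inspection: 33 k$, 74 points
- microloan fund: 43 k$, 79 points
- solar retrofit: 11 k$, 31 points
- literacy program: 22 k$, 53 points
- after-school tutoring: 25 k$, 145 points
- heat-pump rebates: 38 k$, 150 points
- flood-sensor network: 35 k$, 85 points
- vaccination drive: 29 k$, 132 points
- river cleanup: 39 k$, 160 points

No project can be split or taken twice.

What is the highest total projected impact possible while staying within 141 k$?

587

Taking after-school tutoring + heat-pump rebates + vaccination drive + river cleanup: 131 k$ used, 587 in projected impact.
No other feasible combination exceeds 587.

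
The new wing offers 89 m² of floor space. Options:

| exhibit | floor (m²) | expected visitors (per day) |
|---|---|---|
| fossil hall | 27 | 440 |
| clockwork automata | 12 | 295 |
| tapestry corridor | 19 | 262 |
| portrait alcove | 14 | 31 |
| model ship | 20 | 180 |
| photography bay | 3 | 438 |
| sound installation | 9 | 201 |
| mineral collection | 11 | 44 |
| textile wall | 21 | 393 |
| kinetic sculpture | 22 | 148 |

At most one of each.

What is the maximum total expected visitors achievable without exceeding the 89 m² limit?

1828

Ranking by ratio (expected visitors/m²): photography bay 146.00, clockwork automata 24.58, sound installation 22.33, textile wall 18.71.
Filling by ratio: fossil hall + clockwork automata + photography bay + sound installation + mineral collection + textile wall for 1811, with 6 m² left unused.
Replace sound installation and mineral collection with tapestry corridor: the trade gains 17 net, giving 1828 at 82 m².
An exhaustive check of the 1024 subsets confirms 1828.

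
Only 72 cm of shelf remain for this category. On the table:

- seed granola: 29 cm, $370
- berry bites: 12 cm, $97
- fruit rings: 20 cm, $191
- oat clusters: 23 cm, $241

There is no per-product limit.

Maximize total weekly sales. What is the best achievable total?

837

Ranking by ratio (weekly sales/cm): seed granola 12.76, oat clusters 10.48, fruit rings 9.55, berry bites 8.08.
Taking 2×seed granola + berry bites: 70 cm used, 837 in weekly sales.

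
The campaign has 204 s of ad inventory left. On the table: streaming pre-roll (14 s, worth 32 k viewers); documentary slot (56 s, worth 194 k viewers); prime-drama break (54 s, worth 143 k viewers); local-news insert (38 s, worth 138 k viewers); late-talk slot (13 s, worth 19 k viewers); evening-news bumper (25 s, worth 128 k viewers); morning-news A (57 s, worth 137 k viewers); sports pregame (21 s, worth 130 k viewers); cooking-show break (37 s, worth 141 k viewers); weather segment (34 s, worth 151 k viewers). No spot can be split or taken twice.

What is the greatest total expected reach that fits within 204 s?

795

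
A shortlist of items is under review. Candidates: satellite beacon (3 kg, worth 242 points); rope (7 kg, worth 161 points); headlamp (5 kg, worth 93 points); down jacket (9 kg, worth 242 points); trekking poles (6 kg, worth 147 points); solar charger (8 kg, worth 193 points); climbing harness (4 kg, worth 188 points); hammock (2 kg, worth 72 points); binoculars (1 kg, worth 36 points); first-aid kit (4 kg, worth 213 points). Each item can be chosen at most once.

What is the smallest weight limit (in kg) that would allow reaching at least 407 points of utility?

Look for the lowest-weight combination reaching 407.
Taking satellite beacon + climbing harness gives 430 (≥ 407) for 7 kg.
Any bundle with less than 7 kg falls short of 407.

7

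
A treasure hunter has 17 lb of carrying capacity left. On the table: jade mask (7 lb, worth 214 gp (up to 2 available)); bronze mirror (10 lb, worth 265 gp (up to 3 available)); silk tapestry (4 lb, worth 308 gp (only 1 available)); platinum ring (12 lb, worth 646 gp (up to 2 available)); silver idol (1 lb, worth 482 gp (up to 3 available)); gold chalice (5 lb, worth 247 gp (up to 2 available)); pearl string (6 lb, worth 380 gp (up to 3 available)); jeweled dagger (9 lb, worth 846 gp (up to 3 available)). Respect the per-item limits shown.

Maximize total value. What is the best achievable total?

2600

Silk tapestry + 3×silver idol + jeweled dagger uses 16 of the 17 lb and totals 2600.
The spare 1 lb is too small for any remaining item, and no exchange beats 2600.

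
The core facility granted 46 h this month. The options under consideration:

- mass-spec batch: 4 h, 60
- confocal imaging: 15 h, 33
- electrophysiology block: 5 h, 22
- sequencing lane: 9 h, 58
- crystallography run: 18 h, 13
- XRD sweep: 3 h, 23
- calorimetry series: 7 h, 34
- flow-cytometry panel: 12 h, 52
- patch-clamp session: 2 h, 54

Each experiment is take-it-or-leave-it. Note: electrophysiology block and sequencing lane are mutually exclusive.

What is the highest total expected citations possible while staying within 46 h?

By expected citations per h: patch-clamp session 27.00, mass-spec batch 15.00, XRD sweep 7.67 lead.
Best packing: mass-spec batch + sequencing lane + XRD sweep + calorimetry series + flow-cytometry panel + patch-clamp session — 37 h, 281 total.
That's the maximum — no feasible swap from here does better than 281.

281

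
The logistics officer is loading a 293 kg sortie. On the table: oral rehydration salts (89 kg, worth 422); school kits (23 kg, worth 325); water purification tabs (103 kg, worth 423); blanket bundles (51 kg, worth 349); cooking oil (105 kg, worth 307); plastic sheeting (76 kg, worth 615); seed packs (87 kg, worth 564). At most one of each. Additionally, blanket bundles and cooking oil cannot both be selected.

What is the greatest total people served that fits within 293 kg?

Taking the top-ratio supplies first gives school kits + blanket bundles + plastic sheeting + seed packs for 1853 (237 kg).
Dropping blanket bundles frees 51 kg; slotting in water purification tabs (103 kg) lifts the total to 1927 at 289 kg.
That's the maximum — no feasible swap from here does better than 1927.

1927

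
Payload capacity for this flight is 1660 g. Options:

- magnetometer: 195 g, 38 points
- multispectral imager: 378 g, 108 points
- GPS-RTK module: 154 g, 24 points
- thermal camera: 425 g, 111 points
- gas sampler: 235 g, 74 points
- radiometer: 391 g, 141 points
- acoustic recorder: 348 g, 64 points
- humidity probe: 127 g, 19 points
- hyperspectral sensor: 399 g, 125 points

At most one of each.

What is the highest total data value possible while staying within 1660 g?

Greedy by ratio would take magnetometer + multispectral imager + gas sampler + radiometer + hyperspectral sensor: 1598 g used, total 486.
The 378 g tied up in multispectral imager is better spent on thermal camera — total rises to 489 (1645 g).
An exhaustive check of the 512 subsets confirms 489.

489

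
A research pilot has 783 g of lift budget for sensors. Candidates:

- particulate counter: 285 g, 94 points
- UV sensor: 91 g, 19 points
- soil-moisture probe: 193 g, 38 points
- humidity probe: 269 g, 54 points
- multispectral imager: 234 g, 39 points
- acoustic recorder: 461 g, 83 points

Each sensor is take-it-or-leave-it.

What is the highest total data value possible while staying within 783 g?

186

Taking the top-ratio sensors first gives particulate counter + UV sensor + humidity probe for 167 (645 g).
Replace UV sensor with soil-moisture probe: the trade gains 19 net, giving 186 at 747 g.
Nothing else within 783 g beats 186.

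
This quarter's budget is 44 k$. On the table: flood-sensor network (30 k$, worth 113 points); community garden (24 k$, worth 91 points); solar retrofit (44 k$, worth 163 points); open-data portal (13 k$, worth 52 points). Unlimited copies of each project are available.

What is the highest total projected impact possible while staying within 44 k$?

Ranking by ratio (projected impact/k$): open-data portal 4.00, community garden 3.79, flood-sensor network 3.77.
The ratio heuristic lands on 3×open-data portal (156) but leaves 5 k$ idle.
The 26 k$ tied up in 2×open-data portal is better spent on flood-sensor network — total rises to 165 (43 k$).

165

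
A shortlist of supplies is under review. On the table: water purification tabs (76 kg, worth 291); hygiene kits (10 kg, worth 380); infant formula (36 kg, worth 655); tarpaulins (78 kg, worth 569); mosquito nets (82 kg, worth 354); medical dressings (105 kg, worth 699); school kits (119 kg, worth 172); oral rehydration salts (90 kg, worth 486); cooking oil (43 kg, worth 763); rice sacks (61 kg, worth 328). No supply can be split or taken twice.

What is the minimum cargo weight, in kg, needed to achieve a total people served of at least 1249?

Minimise kg subject to total people served ≥ 1249.
infant formula + cooking oil: 1418 people served at 79 kg.
Any bundle with less than 79 kg falls short of 1249.

79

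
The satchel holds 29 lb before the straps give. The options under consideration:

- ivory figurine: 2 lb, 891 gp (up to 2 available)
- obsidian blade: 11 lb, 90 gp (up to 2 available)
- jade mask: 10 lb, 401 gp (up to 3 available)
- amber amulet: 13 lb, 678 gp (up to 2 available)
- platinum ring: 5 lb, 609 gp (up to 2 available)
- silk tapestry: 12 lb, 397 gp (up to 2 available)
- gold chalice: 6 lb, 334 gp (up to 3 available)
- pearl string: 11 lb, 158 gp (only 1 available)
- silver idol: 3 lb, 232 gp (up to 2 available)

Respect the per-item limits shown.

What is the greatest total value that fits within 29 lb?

3900

Density check — ivory figurine 445.50, platinum ring 121.80, silver idol 77.33 are the best per lb.
The ratio heuristic lands on 2×ivory figurine + 2×platinum ring + gold chalice + 2×silver idol (3798) but leaves 3 lb idle.
Dropping silver idol frees 3 lb; slotting in gold chalice (6 lb) lifts the total to 3900 at 29 lb.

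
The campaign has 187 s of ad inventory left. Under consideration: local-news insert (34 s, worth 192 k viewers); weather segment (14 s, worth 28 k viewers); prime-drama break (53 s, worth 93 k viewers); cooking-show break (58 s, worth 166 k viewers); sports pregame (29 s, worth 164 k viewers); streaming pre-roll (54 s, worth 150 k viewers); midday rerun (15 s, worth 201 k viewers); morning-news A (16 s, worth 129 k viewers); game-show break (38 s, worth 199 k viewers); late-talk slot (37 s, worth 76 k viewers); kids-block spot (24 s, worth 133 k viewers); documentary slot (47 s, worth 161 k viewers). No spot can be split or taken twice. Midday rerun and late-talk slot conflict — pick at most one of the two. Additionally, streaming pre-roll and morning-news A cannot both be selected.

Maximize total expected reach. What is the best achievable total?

1050

Density check — midday rerun 13.40, morning-news A 8.06, sports pregame 5.66 are the best per s.
A density-first pass picks local-news insert + weather segment + sports pregame + midday rerun + morning-news A + game-show break + kids-block spot — 1046 at 170 s.
The 30 s tied up in weather segment and morning-news A is better spent on documentary slot — total rises to 1050 (187 s).
Runner-up local-news insert + weather segment + sports pregame + midday rerun + morning-news A + game-show break + kids-block spot tops out at 1046.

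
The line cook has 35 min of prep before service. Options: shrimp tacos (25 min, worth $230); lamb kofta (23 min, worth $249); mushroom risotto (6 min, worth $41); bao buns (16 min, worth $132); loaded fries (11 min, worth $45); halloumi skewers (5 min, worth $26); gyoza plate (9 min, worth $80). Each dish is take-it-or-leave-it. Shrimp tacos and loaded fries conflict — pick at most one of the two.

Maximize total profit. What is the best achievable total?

The ratio ordering already packs tightly: lamb kofta + gyoza plate, 32 min, 329.

329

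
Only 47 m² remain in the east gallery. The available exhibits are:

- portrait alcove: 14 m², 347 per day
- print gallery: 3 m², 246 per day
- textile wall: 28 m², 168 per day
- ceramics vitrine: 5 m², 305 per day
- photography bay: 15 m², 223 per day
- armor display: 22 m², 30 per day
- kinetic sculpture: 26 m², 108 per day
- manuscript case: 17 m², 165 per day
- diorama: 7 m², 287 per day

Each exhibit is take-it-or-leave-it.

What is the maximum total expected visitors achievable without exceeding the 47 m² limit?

1408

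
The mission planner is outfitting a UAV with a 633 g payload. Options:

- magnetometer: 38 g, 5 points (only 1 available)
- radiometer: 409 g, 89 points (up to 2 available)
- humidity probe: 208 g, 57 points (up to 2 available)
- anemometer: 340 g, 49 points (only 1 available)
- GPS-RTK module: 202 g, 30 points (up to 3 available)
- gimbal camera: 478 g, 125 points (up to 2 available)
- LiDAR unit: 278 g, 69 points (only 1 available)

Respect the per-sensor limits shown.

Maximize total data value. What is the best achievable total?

146

Ranking by ratio (data value/g): humidity probe 0.27, gimbal camera 0.26, LiDAR unit 0.25, radiometer 0.22.
Greedy by ratio would take 2×humidity probe + GPS-RTK module: 618 g used, total 144.
Replace humidity probe and GPS-RTK module with radiometer: the trade gains 2 net, giving 146 at 617 g.
No other feasible combination exceeds 146.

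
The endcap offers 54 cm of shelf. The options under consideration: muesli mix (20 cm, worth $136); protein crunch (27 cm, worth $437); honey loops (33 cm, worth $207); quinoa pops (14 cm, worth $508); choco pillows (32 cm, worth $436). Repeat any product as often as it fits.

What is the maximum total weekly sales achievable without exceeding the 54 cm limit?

1524

Ranking by ratio (weekly sales/cm): quinoa pops 36.29, protein crunch 16.19, choco pillows 13.62.
Taking 3×quinoa pops: 42 cm used, 1524 in weekly sales.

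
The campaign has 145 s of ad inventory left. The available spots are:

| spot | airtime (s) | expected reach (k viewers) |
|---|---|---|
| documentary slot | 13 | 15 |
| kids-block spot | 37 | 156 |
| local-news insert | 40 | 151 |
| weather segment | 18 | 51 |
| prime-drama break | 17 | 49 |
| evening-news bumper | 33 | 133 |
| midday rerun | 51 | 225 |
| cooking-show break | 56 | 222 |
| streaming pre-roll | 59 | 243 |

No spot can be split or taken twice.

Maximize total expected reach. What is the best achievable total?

603

Density check — midday rerun 4.41, kids-block spot 4.22, streaming pre-roll 4.12 are the best per s.
Filling by ratio: kids-block spot + prime-drama break + evening-news bumper + midday rerun for 563, with 7 s left unused.
The 50 s tied up in prime-drama break and evening-news bumper is better spent on cooking-show break — total rises to 603 (144 s).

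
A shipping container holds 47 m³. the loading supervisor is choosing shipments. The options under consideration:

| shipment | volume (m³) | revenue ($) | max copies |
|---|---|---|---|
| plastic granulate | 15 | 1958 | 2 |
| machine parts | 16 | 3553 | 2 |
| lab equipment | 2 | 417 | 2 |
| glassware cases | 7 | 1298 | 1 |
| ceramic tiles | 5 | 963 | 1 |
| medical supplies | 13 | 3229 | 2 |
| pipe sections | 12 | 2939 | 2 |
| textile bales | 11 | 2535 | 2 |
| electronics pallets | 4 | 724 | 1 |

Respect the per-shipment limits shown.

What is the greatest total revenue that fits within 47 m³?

11238

By revenue per m³: medical supplies 248.38, pipe sections 244.92, textile bales 230.45, machine parts 222.06 lead.
Taking the top-ratio shipments first gives 2×lab equipment + ceramic tiles + 2×medical supplies + pipe sections for 11194 (47 m³).
The 22 m³ tied up in 2×lab equipment and ceramic tiles and medical supplies is better spent on 2×textile bales — total rises to 11238 (47 m³).
That's the maximum — no swap from here does better than 11238.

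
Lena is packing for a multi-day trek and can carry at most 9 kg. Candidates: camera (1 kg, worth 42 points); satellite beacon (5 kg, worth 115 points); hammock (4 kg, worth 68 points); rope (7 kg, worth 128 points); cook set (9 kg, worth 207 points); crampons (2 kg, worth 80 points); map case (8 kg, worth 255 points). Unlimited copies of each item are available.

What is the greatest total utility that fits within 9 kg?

378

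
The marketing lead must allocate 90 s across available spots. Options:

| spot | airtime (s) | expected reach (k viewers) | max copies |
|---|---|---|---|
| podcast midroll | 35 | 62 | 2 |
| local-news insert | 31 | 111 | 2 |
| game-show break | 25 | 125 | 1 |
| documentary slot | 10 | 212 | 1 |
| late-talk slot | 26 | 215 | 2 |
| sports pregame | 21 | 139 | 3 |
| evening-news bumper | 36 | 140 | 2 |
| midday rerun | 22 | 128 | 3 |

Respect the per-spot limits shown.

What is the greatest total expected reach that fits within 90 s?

Density check — documentary slot 21.20, late-talk slot 8.27, sports pregame 6.62, midday rerun 5.82 are the best per s.
The ratio ordering already packs tightly: documentary slot + 2×late-talk slot + sports pregame, 83 s, 781.

781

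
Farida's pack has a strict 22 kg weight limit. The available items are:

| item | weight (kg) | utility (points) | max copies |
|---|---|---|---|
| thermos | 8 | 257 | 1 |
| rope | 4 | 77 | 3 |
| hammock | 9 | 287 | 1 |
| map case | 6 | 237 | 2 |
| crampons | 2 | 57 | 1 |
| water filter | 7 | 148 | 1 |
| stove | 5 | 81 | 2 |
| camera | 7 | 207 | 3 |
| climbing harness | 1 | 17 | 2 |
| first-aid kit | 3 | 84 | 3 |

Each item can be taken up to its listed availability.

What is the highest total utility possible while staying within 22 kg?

788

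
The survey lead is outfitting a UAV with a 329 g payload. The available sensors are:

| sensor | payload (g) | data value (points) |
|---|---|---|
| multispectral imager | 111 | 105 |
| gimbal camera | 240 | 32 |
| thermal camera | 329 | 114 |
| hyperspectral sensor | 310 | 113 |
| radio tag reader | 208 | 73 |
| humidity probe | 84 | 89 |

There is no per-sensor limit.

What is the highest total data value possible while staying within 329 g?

By data value per g: humidity probe 1.06, multispectral imager 0.95, hyperspectral sensor 0.36 lead.
The ratio heuristic lands on 3×humidity probe (267) but leaves 77 g idle.
The 168 g tied up in 2×humidity probe is better spent on 2×multispectral imager — total rises to 299 (306 g).
Every other selection either busts 329 g or fails to beat 299.

299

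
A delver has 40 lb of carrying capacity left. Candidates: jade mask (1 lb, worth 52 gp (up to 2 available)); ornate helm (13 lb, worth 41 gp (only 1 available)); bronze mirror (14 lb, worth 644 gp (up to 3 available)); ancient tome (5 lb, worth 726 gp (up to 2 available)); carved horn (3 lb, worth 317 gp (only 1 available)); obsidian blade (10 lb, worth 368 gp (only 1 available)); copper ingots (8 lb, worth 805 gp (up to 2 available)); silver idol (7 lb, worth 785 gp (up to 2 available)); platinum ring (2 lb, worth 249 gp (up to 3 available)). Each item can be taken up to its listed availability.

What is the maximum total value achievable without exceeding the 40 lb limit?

4694

Filling by ratio: 2×jade mask + 2×ancient tome + carved horn + 2×silver idol + 3×platinum ring for 4190, with 5 lb left unused.
Replace jade mask and platinum ring with copper ingots: the trade gains 504 net, giving 4694 at 40 lb.
Nothing else within 40 lb beats 4694.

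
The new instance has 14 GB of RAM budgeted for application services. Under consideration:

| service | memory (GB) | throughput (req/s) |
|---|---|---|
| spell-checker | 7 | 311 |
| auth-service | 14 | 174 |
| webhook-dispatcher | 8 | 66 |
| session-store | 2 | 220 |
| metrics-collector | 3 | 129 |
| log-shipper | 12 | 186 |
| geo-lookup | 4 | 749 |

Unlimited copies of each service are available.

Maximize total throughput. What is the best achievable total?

Density check — geo-lookup 187.25, session-store 110.00, spell-checker 44.43 are the best per GB.
Best packing: session-store + 3×geo-lookup — 14 GB, 2467 total.
That's the maximum — no swap from here does better than 2467.

2467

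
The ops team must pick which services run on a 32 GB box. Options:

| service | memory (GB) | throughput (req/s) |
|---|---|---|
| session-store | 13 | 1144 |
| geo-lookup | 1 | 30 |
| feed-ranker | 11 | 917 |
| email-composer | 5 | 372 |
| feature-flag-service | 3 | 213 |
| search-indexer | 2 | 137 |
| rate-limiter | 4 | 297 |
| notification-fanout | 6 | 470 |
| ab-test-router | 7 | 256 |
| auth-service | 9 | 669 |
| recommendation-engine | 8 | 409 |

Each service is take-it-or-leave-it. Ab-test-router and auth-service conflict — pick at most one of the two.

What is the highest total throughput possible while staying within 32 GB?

2668

Session-store + feed-ranker + search-indexer + notification-fanout uses 32 of the 32 GB and totals 2668.
That's the maximum — no feasible swap from here does better than 2668.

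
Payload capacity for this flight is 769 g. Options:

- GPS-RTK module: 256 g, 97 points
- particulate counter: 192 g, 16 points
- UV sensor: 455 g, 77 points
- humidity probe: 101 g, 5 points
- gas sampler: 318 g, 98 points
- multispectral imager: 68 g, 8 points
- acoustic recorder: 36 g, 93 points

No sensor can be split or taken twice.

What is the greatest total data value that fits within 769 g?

296

GPS-RTK module + gas sampler + multispectral imager + acoustic recorder uses 678 of the 769 g and totals 296.
An exhaustive check of the 128 subsets confirms 296.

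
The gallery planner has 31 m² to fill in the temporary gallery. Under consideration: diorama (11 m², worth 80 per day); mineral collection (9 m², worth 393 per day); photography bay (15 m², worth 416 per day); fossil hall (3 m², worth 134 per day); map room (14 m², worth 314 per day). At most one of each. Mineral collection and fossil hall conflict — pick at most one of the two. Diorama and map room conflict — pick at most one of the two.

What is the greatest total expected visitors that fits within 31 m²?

809

Taking mineral collection + photography bay: 24 m² used, 809 in expected visitors.
The closest alternative, photography bay + map room, reaches only 730.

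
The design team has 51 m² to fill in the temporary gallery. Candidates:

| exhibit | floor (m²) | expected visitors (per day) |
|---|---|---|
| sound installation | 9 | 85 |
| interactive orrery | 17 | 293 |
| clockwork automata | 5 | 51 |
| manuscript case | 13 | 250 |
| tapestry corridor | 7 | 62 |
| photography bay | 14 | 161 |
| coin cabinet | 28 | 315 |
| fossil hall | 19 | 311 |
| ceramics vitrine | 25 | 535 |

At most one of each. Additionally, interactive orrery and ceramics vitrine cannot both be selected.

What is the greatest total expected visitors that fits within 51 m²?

By expected visitors per m²: ceramics vitrine 21.40, manuscript case 19.23, interactive orrery 17.24 lead.
A density-first pass picks clockwork automata + manuscript case + tapestry corridor + ceramics vitrine — 898 at 50 m².
Dropping clockwork automata and manuscript case frees 18 m²; slotting in fossil hall (19 m²) lifts the total to 908 at 51 m².

908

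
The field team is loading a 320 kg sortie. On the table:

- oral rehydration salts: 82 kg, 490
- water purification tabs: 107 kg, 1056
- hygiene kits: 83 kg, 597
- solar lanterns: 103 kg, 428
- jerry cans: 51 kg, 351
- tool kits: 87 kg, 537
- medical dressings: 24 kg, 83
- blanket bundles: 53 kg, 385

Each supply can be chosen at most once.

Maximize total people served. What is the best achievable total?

2472

Water purification tabs + hygiene kits + jerry cans + medical dressings + blanket bundles uses 318 of the 320 kg and totals 2472.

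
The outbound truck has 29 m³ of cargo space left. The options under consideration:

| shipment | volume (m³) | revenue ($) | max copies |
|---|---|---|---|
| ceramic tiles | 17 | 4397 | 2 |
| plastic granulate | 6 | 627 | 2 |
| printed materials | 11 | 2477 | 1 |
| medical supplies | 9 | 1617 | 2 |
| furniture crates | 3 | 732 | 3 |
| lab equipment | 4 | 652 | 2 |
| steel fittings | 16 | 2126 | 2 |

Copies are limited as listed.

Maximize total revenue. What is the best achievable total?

Ranking by ratio (revenue/m³): ceramic tiles 258.65, furniture crates 244.00, printed materials 225.18.
The ratio heuristic lands on ceramic tiles + 3×furniture crates (6593) but leaves 3 m³ idle.
The 9 m³ tied up in 3×furniture crates is better spent on printed materials — total rises to 6874 (28 m³).

6874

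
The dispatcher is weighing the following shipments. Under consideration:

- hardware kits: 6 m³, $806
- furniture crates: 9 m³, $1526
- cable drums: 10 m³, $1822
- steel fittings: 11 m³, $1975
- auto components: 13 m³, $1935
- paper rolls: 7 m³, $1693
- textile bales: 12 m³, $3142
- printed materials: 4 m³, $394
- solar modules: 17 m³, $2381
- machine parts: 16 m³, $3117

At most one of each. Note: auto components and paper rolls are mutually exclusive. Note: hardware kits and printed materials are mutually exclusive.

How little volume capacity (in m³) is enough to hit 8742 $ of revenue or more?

41

Look for the lowest-volume combination reaching 8742.
Taking hardware kits + paper rolls + textile bales + machine parts gives 8758 (≥ 8742) for 41 m³.
No combination under 41 m³ hits 8742.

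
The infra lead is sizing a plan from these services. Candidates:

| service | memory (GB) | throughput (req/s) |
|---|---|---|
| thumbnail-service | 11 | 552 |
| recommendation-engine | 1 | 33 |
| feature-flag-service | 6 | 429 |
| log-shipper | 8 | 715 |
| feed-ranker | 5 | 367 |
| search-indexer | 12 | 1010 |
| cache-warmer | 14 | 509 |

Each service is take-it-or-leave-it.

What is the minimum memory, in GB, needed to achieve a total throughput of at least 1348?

Look for the lowest-memory combination reaching 1348.
feed-ranker + search-indexer reaches 1377 using 17 GB.
Any bundle with less than 17 GB falls short of 1348.

17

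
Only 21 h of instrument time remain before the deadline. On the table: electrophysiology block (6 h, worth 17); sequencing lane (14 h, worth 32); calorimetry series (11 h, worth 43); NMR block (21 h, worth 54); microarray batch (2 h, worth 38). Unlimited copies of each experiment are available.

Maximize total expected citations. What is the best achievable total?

380

Ranking by ratio (expected citations/h): microarray batch 19.00, calorimetry series 3.91, electrophysiology block 2.83, NMR block 2.57.
The ratio ordering already packs tightly: 10×microarray batch, 20 h, 380.
The spare 1 h is too small for any remaining experiment, and no exchange beats 380.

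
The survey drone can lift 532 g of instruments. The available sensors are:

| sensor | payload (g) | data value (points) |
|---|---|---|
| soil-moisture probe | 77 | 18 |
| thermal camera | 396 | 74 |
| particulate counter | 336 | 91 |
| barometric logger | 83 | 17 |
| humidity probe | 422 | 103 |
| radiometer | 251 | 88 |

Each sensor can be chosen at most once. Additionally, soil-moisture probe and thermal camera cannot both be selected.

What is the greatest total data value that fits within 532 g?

Greedy by ratio would take soil-moisture probe + barometric logger + radiometer: 411 g used, total 123.
Dropping radiometer frees 251 g; slotting in particulate counter (336 g) lifts the total to 126 at 496 g.
The closest alternative, soil-moisture probe + barometric logger + radiometer, reaches only 123.

126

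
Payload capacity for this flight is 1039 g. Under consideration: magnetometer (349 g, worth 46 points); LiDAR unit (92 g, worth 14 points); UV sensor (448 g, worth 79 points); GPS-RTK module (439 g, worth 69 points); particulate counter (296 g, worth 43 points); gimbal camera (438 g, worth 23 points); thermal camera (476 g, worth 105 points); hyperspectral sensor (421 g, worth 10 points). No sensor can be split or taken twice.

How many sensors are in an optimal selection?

Optimal total is 198.
LiDAR unit + UV sensor + thermal camera hits 198 at 1016 g.
Every optimal selection uses 3 sensors.

3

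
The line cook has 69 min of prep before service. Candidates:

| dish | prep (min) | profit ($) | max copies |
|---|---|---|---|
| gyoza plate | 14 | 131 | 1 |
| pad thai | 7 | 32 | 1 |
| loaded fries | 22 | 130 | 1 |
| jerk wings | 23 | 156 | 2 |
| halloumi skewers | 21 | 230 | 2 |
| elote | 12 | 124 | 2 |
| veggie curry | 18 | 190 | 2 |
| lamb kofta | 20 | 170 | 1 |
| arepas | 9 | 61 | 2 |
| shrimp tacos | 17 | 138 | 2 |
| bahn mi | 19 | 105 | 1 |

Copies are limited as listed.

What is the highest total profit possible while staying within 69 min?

A density-first pass picks 2×halloumi skewers + veggie curry + arepas — 711 at 69 min.
Replace halloumi skewers and arepas with elote + veggie curry: the trade gains 23 net, giving 734 at 69 min.

734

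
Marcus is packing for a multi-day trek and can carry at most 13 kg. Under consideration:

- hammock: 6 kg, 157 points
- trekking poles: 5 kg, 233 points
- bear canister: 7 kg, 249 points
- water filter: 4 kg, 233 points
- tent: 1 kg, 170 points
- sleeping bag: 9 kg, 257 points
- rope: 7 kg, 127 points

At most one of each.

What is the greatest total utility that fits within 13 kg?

652

Density check — tent 170.00, water filter 58.25, trekking poles 46.60, bear canister 35.57 are the best per kg.
A density-first pass picks trekking poles + water filter + tent — 636 at 10 kg.
The 4 kg tied up in water filter is better spent on bear canister — total rises to 652 (13 kg).
Bear canister + water filter + tent (12 kg) also reaches 652 — a tie, but nothing goes higher.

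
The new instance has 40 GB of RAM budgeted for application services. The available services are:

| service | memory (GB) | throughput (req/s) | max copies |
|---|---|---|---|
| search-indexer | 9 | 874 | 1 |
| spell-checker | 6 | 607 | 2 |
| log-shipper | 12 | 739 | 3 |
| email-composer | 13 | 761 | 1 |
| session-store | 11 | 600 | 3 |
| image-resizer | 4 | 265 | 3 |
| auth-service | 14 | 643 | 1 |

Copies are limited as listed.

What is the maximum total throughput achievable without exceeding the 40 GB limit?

3218

A density-first pass picks search-indexer + 2×spell-checker + 3×image-resizer — 2883 at 33 GB.
The 4 GB tied up in image-resizer is better spent on session-store — total rises to 3218 (40 GB).
Nothing else within 40 GB beats 3218.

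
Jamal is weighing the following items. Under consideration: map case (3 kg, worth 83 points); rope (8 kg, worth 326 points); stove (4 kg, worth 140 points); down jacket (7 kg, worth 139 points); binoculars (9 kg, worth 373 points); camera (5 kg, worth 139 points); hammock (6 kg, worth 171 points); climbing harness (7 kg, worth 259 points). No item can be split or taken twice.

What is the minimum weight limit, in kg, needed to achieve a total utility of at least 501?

Need the lightest bundle worth ≥ 501.
Taking stove + binoculars gives 513 (≥ 501) for 13 kg.
Any bundle with less than 13 kg falls short of 501.

13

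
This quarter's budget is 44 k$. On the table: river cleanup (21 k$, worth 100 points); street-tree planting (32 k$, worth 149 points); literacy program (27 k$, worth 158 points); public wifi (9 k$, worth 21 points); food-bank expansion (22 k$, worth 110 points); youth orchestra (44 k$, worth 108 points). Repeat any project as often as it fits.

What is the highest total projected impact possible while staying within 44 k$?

Density check — literacy program 5.85, food-bank expansion 5.00, river cleanup 4.76 are the best per k$.
Greedy by ratio would take literacy program + public wifi: 36 k$ used, total 179.
The 36 k$ tied up in literacy program and public wifi is better spent on 2×food-bank expansion — total rises to 220 (44 k$).
That's the maximum — no swap from here does better than 220.

220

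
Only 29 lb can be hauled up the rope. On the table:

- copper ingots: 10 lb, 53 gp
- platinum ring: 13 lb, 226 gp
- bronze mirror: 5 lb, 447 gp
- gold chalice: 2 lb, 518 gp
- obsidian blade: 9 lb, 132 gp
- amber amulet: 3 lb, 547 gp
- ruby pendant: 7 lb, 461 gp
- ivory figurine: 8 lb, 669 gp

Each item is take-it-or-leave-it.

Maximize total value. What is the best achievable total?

2642

The ratio ordering already packs tightly: bronze mirror + gold chalice + amber amulet + ruby pendant + ivory figurine, 25 lb, 2642.
The closest alternative, gold chalice + obsidian blade + amber amulet + ruby pendant + ivory figurine, reaches only 2327.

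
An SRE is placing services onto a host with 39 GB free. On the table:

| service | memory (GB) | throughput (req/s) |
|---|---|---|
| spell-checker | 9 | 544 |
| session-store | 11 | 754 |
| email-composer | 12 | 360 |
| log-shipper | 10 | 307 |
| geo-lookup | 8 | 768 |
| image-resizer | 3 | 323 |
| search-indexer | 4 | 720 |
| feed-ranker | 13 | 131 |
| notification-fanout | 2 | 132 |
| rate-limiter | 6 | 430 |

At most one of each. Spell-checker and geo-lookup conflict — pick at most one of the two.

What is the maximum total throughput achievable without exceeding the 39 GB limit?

By throughput per GB: search-indexer 180.00, image-resizer 107.67, geo-lookup 96.00 lead.
Best packing: session-store + geo-lookup + image-resizer + search-indexer + notification-fanout + rate-limiter — 34 GB, 3127 total.

3127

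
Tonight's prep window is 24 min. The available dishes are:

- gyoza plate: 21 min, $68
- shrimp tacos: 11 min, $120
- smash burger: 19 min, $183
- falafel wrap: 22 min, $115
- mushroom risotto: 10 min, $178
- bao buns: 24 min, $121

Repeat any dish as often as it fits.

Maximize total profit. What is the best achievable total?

2×mushroom risotto uses 20 of the 24 min and totals 356.
The spare 4 min is too small for any remaining dish, and no exchange beats 356.

356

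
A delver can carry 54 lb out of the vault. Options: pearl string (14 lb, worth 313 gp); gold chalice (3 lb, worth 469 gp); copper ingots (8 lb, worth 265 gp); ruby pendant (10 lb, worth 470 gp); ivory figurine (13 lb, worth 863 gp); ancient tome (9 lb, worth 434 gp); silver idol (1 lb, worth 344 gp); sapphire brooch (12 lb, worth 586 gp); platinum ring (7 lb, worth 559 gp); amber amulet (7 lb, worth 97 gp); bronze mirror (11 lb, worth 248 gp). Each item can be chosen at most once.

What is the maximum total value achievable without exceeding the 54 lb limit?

3556

The ratio heuristic lands on gold chalice + copper ingots + ivory figurine + ancient tome + silver idol + sapphire brooch + platinum ring (3520) but leaves 1 lb idle.
Dropping ancient tome frees 9 lb; slotting in ruby pendant (10 lb) lifts the total to 3556 at 54 lb.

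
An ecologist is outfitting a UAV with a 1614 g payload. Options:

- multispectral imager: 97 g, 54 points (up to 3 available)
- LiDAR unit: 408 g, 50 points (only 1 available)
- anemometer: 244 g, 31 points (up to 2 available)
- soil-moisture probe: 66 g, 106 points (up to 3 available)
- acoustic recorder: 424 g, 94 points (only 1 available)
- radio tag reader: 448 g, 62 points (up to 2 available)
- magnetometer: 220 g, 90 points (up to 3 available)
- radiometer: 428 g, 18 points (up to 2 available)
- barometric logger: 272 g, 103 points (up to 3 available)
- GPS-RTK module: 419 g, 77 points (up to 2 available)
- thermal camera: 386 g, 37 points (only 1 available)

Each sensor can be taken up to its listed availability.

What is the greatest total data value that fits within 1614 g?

902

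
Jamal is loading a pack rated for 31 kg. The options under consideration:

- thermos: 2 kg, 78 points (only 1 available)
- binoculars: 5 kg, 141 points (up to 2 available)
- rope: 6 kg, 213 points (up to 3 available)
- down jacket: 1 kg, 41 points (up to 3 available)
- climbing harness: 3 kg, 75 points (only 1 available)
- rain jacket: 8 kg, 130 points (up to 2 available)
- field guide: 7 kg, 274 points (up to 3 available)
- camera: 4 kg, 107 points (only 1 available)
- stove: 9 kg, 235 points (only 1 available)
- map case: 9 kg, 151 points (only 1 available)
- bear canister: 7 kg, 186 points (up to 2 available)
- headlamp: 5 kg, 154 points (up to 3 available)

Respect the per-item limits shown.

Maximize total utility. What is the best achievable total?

Taking the top-ratio items first gives thermos + 3×down jacket + 3×field guide + headlamp for 1177 (31 kg).
The 6 kg tied up in down jacket and headlamp is better spent on rope — total rises to 1195 (31 kg).
No other feasible combination exceeds 1195.

1195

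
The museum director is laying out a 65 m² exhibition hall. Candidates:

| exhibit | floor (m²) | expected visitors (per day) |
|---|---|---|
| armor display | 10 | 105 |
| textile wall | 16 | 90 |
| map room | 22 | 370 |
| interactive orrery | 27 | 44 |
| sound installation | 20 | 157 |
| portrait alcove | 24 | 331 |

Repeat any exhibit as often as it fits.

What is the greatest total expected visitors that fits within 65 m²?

950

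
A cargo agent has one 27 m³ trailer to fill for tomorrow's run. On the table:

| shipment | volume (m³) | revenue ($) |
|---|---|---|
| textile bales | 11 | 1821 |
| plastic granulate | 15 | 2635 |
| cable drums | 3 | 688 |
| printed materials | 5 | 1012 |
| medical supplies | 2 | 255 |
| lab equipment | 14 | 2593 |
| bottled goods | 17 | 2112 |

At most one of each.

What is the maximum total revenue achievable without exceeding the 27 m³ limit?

4669

The ratio heuristic lands on cable drums + printed materials + medical supplies + lab equipment (4548) but leaves 3 m³ idle.
Dropping cable drums and printed materials frees 8 m³; slotting in textile bales (11 m³) lifts the total to 4669 at 27 m³.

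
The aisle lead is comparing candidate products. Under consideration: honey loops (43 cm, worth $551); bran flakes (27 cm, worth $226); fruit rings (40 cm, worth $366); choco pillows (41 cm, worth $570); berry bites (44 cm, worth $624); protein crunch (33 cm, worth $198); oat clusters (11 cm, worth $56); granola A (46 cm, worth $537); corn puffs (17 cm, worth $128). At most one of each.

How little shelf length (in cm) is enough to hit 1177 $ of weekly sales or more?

85

Need the lightest bundle worth ≥ 1177.
Taking choco pillows + berry bites gives 1194 (≥ 1177) for 85 cm.
Any bundle with less than 85 cm falls short of 1177.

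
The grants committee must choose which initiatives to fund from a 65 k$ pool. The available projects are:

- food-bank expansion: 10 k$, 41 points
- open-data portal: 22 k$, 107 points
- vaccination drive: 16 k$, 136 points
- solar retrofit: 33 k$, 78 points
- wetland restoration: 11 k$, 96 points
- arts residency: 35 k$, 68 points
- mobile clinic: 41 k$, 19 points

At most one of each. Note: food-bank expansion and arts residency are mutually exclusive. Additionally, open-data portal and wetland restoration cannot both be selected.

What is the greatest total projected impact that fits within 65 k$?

310

Vaccination drive + solar retrofit + wetland restoration uses 60 of the 65 k$ and totals 310.
Next best is vaccination drive + wetland restoration + arts residency at 300 (62 k$) — short by 10.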